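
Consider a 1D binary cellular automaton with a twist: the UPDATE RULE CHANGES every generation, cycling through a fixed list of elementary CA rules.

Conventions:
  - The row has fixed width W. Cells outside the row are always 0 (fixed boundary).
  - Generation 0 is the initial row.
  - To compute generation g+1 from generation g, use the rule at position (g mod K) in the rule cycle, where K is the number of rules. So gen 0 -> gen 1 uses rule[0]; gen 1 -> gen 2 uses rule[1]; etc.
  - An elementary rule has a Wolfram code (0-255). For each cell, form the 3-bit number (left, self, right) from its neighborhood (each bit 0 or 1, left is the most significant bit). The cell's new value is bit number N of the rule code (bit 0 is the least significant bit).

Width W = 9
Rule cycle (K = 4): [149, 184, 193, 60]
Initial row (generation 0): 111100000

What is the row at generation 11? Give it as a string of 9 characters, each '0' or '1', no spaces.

Answer: 111100110

Derivation:
Gen 0: 111100000
Gen 1 (rule 149): 011011111
Gen 2 (rule 184): 010111110
Gen 3 (rule 193): 000011110
Gen 4 (rule 60): 000010001
Gen 5 (rule 149): 111011101
Gen 6 (rule 184): 110111010
Gen 7 (rule 193): 010011000
Gen 8 (rule 60): 011010100
Gen 9 (rule 149): 000010111
Gen 10 (rule 184): 000001110
Gen 11 (rule 193): 111100110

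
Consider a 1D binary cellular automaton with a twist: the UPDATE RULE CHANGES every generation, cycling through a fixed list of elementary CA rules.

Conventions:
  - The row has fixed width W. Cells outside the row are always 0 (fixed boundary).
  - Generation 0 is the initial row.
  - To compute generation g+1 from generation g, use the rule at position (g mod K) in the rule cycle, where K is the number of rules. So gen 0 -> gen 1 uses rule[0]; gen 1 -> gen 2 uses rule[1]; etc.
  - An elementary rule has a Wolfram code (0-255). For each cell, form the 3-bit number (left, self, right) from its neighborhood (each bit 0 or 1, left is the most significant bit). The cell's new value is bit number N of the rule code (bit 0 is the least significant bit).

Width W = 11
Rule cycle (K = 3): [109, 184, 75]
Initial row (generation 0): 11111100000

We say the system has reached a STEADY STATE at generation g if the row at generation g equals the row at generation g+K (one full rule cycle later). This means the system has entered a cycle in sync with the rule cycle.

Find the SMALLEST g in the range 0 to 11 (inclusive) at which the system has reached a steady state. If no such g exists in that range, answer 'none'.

Answer: 4

Derivation:
Gen 0: 11111100000
Gen 1 (rule 109): 10000101111
Gen 2 (rule 184): 01000011110
Gen 3 (rule 75): 10011110010
Gen 4 (rule 109): 10010010010
Gen 5 (rule 184): 01001001001
Gen 6 (rule 75): 10010010010
Gen 7 (rule 109): 10010010010
Gen 8 (rule 184): 01001001001
Gen 9 (rule 75): 10010010010
Gen 10 (rule 109): 10010010010
Gen 11 (rule 184): 01001001001
Gen 12 (rule 75): 10010010010
Gen 13 (rule 109): 10010010010
Gen 14 (rule 184): 01001001001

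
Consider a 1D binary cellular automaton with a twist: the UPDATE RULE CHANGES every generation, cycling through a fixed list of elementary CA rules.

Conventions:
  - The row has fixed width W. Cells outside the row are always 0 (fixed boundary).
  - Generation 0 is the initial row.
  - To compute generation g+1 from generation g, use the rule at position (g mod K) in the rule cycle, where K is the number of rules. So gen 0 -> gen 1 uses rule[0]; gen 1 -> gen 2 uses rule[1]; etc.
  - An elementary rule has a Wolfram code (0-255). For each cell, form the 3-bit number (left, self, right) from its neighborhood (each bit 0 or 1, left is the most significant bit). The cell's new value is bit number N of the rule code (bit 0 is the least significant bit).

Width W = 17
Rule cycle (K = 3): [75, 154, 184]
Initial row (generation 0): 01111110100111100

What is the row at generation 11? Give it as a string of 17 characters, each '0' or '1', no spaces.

Gen 0: 01111110100111100
Gen 1 (rule 75): 11000010001100101
Gen 2 (rule 154): 10100101011011000
Gen 3 (rule 184): 01010010110110100
Gen 4 (rule 75): 10000100110110001
Gen 5 (rule 154): 01001011100101010
Gen 6 (rule 184): 00100111010010101
Gen 7 (rule 75): 11001101000100000
Gen 8 (rule 154): 10111000101010000
Gen 9 (rule 184): 01110100010101000
Gen 10 (rule 75): 11010001100000011
Gen 11 (rule 154): 10001011010000110

Answer: 10001011010000110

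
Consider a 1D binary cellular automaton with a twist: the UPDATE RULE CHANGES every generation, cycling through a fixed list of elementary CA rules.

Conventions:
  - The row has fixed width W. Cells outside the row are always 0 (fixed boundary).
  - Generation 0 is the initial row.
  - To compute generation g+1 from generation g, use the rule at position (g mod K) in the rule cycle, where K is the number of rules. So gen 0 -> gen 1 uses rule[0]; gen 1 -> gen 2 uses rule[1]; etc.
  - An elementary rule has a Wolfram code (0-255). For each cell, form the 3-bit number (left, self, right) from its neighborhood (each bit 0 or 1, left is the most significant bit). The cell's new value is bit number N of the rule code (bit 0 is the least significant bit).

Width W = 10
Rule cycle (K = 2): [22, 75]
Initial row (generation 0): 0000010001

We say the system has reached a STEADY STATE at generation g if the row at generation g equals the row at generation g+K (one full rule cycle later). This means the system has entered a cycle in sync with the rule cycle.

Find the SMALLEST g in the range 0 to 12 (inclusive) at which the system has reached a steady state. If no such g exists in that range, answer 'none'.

Gen 0: 0000010001
Gen 1 (rule 22): 0000111011
Gen 2 (rule 75): 1111101011
Gen 3 (rule 22): 0000001000
Gen 4 (rule 75): 1111110011
Gen 5 (rule 22): 0000001100
Gen 6 (rule 75): 1111111101
Gen 7 (rule 22): 0000000001
Gen 8 (rule 75): 1111111110
Gen 9 (rule 22): 0000000001
Gen 10 (rule 75): 1111111110
Gen 11 (rule 22): 0000000001
Gen 12 (rule 75): 1111111110
Gen 13 (rule 22): 0000000001
Gen 14 (rule 75): 1111111110

Answer: 7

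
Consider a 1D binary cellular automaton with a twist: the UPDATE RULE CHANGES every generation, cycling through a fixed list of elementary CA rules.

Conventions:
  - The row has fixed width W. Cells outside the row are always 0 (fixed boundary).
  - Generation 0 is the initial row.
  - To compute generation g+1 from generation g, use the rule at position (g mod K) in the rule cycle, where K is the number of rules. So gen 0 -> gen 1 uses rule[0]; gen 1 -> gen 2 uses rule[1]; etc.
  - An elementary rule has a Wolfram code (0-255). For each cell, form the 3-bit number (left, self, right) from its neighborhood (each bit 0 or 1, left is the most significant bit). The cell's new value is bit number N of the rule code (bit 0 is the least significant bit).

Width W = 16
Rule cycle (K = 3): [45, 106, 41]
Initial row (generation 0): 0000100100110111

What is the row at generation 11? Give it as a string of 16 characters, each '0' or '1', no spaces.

Answer: 0111110101111010

Derivation:
Gen 0: 0000100100110111
Gen 1 (rule 45): 1110100100101100
Gen 2 (rule 106): 1011001001011100
Gen 3 (rule 41): 0110000000110001
Gen 4 (rule 45): 0100111110100101
Gen 5 (rule 106): 1001100011001010
Gen 6 (rule 41): 0001001010000100
Gen 7 (rule 45): 1101001110110101
Gen 8 (rule 106): 1110011011111010
Gen 9 (rule 41): 1000010110000100
Gen 10 (rule 45): 1011011100110101
Gen 11 (rule 106): 0111110101111010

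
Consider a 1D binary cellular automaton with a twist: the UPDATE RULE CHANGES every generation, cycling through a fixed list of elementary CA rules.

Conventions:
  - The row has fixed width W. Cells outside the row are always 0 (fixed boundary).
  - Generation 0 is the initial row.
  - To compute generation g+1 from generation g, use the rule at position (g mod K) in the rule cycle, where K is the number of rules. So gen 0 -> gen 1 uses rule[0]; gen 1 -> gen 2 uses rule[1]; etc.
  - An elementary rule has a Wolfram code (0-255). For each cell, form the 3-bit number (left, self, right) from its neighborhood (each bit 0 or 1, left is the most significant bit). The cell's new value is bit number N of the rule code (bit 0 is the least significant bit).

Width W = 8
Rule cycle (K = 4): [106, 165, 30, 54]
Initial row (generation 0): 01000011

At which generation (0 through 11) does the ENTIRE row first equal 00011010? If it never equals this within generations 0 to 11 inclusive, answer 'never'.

Gen 0: 01000011
Gen 1 (rule 106): 10000111
Gen 2 (rule 165): 10110010
Gen 3 (rule 30): 10101111
Gen 4 (rule 54): 11110000
Gen 5 (rule 106): 10010000
Gen 6 (rule 165): 10010111
Gen 7 (rule 30): 11110100
Gen 8 (rule 54): 00001110
Gen 9 (rule 106): 00011010
Gen 10 (rule 165): 11000110
Gen 11 (rule 30): 10101101

Answer: 9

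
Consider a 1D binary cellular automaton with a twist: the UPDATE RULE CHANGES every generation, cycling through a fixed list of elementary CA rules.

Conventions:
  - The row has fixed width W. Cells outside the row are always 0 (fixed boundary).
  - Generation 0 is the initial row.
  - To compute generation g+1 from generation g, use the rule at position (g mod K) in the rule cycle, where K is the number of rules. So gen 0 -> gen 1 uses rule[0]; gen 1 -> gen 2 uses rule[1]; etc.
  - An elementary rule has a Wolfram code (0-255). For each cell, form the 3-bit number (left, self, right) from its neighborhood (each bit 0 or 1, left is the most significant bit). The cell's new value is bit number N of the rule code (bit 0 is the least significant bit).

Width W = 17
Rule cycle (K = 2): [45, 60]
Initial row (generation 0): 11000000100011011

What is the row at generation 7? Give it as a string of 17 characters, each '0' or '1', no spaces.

Gen 0: 11000000100011011
Gen 1 (rule 45): 10011110101010110
Gen 2 (rule 60): 11010001111111101
Gen 3 (rule 45): 10110101000000011
Gen 4 (rule 60): 11101111100000010
Gen 5 (rule 45): 10011000001111010
Gen 6 (rule 60): 11010100001000111
Gen 7 (rule 45): 10111101101010100

Answer: 10111101101010100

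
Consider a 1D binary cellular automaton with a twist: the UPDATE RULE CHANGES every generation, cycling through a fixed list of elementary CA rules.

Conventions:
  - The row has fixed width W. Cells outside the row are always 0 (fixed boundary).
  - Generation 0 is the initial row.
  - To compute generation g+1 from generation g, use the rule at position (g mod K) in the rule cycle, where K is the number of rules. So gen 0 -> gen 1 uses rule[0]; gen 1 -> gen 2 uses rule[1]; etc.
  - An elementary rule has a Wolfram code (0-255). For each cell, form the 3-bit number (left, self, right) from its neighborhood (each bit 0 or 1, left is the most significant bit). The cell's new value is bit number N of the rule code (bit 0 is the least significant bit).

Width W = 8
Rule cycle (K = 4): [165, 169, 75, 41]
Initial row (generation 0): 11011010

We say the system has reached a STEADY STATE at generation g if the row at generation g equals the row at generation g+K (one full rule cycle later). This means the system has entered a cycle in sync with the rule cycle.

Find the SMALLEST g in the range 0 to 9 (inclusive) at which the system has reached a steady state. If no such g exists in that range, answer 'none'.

Answer: 4

Derivation:
Gen 0: 11011010
Gen 1 (rule 165): 00100110
Gen 2 (rule 169): 10000100
Gen 3 (rule 75): 00111001
Gen 4 (rule 41): 10100000
Gen 5 (rule 165): 11101111
Gen 6 (rule 169): 11011110
Gen 7 (rule 75): 11010010
Gen 8 (rule 41): 10100000
Gen 9 (rule 165): 11101111
Gen 10 (rule 169): 11011110
Gen 11 (rule 75): 11010010
Gen 12 (rule 41): 10100000
Gen 13 (rule 165): 11101111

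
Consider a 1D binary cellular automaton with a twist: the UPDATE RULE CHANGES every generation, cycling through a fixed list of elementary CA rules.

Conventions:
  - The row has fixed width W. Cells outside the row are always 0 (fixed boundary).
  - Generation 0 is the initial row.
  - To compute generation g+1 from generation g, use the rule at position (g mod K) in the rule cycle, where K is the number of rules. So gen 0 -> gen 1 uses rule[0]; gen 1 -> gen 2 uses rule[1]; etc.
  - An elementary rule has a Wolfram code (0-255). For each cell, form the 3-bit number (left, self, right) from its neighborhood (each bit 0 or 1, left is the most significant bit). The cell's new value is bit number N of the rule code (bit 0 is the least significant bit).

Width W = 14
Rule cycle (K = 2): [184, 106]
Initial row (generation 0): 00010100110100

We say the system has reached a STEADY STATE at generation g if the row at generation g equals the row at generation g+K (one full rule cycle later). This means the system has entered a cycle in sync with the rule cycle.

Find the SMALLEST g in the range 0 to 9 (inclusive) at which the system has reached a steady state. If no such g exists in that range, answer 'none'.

Answer: 1

Derivation:
Gen 0: 00010100110100
Gen 1 (rule 184): 00001010101010
Gen 2 (rule 106): 00010101010100
Gen 3 (rule 184): 00001010101010
Gen 4 (rule 106): 00010101010100
Gen 5 (rule 184): 00001010101010
Gen 6 (rule 106): 00010101010100
Gen 7 (rule 184): 00001010101010
Gen 8 (rule 106): 00010101010100
Gen 9 (rule 184): 00001010101010
Gen 10 (rule 106): 00010101010100
Gen 11 (rule 184): 00001010101010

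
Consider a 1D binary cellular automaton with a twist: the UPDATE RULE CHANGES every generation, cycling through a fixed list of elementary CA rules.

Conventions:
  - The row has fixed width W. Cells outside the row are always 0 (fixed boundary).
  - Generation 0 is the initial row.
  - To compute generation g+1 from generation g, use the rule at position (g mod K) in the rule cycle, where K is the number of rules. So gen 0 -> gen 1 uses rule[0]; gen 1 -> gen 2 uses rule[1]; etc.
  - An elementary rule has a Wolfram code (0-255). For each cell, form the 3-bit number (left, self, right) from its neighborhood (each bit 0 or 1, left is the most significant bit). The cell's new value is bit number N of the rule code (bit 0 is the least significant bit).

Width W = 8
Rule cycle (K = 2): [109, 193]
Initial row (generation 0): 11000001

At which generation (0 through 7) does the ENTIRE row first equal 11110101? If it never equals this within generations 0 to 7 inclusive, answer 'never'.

Gen 0: 11000001
Gen 1 (rule 109): 11011101
Gen 2 (rule 193): 01001100
Gen 3 (rule 109): 01001101
Gen 4 (rule 193): 00000100
Gen 5 (rule 109): 11110101
Gen 6 (rule 193): 01110000
Gen 7 (rule 109): 01010111

Answer: 5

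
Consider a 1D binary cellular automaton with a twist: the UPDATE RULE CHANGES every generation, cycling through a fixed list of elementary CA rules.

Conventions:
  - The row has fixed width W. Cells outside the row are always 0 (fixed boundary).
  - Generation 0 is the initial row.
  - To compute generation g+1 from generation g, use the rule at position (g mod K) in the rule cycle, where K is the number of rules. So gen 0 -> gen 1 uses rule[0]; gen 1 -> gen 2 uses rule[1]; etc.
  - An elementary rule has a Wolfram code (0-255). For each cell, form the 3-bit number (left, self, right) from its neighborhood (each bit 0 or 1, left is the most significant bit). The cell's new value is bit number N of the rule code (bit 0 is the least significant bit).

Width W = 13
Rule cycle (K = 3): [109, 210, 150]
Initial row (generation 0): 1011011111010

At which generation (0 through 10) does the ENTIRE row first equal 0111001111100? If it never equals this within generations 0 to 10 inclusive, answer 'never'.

Gen 0: 1011011111010
Gen 1 (rule 109): 1111110001110
Gen 2 (rule 210): 0111111010111
Gen 3 (rule 150): 1011110010010
Gen 4 (rule 109): 1110010010010
Gen 5 (rule 210): 0111101101101
Gen 6 (rule 150): 1011000000001
Gen 7 (rule 109): 1111011111101
Gen 8 (rule 210): 0111001111100
Gen 9 (rule 150): 1010110111010
Gen 10 (rule 109): 1111111101110

Answer: 8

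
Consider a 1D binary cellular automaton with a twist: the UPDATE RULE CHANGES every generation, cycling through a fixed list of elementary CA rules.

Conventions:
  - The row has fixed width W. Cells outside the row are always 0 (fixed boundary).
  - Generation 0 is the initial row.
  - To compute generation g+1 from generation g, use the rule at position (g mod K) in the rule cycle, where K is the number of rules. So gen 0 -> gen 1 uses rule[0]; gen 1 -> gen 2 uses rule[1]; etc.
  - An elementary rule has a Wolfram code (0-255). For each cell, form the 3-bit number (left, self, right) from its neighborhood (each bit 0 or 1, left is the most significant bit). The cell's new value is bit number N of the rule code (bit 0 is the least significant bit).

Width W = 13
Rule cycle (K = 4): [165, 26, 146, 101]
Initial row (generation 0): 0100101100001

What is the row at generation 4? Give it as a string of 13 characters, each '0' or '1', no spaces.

Answer: 1101011110101

Derivation:
Gen 0: 0100101100001
Gen 1 (rule 165): 0100110001101
Gen 2 (rule 26): 1011101011000
Gen 3 (rule 146): 0001000000100
Gen 4 (rule 101): 1101011110101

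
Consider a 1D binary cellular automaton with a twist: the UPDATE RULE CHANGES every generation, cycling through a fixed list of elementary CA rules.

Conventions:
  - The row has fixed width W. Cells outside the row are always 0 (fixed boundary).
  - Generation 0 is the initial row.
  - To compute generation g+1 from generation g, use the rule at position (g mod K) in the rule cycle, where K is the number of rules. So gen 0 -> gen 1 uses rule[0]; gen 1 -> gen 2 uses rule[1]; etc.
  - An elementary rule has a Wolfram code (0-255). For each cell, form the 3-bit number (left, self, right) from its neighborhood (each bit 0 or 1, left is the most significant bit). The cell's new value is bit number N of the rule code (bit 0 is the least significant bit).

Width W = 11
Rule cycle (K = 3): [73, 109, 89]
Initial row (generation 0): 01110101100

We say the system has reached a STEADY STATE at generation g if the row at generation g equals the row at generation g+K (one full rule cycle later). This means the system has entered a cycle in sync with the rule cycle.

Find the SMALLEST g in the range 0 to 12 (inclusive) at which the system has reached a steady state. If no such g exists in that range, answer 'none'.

Answer: 4

Derivation:
Gen 0: 01110101100
Gen 1 (rule 73): 01010001101
Gen 2 (rule 109): 01110101111
Gen 3 (rule 89): 01010001001
Gen 4 (rule 73): 00000100000
Gen 5 (rule 109): 11110101111
Gen 6 (rule 89): 10010001001
Gen 7 (rule 73): 00000100000
Gen 8 (rule 109): 11110101111
Gen 9 (rule 89): 10010001001
Gen 10 (rule 73): 00000100000
Gen 11 (rule 109): 11110101111
Gen 12 (rule 89): 10010001001
Gen 13 (rule 73): 00000100000
Gen 14 (rule 109): 11110101111
Gen 15 (rule 89): 10010001001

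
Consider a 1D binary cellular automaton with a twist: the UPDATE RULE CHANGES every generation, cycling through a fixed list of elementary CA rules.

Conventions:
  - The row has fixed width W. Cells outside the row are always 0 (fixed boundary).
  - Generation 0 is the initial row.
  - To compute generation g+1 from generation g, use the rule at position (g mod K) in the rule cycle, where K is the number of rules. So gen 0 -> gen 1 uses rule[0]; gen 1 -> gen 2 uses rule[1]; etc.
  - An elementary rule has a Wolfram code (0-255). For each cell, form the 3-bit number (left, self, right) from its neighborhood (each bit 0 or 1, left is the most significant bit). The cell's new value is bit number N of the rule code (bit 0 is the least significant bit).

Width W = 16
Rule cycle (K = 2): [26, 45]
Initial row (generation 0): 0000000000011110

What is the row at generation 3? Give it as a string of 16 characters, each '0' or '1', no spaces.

Gen 0: 0000000000011110
Gen 1 (rule 26): 0000000000110001
Gen 2 (rule 45): 1111111110100101
Gen 3 (rule 26): 1000000000011000

Answer: 1000000000011000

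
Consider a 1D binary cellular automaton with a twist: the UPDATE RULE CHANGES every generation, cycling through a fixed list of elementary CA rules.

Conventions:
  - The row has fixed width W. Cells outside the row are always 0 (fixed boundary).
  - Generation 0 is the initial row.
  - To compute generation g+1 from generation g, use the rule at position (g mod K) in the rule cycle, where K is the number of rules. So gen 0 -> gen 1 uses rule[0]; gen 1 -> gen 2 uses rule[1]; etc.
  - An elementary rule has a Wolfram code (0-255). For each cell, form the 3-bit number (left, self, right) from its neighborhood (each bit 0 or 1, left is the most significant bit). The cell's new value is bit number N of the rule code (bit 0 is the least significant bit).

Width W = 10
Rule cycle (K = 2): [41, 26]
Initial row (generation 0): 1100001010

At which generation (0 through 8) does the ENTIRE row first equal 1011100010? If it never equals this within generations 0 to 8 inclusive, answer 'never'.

Gen 0: 1100001010
Gen 1 (rule 41): 1001100100
Gen 2 (rule 26): 0111011010
Gen 3 (rule 41): 0100110100
Gen 4 (rule 26): 1011100010
Gen 5 (rule 41): 0110001000
Gen 6 (rule 26): 1101010100
Gen 7 (rule 41): 1010101001
Gen 8 (rule 26): 0000000110

Answer: 4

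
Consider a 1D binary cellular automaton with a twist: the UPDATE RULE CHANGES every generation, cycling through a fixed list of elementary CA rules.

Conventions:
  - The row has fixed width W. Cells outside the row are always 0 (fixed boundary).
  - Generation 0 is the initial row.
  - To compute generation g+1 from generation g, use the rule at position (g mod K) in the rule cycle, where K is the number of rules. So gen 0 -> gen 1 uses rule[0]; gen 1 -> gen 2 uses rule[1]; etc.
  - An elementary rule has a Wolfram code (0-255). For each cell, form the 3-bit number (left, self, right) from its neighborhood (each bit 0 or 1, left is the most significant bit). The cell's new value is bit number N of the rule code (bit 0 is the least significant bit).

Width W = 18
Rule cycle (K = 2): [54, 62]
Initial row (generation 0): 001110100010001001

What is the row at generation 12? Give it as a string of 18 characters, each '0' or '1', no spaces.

Answer: 001111101110001100

Derivation:
Gen 0: 001110100010001001
Gen 1 (rule 54): 010001110111011111
Gen 2 (rule 62): 111011001100110000
Gen 3 (rule 54): 000100110011001000
Gen 4 (rule 62): 001111101110111100
Gen 5 (rule 54): 010000010001000010
Gen 6 (rule 62): 111000111011100111
Gen 7 (rule 54): 000101000100011000
Gen 8 (rule 62): 001111101110110100
Gen 9 (rule 54): 010000010001001110
Gen 10 (rule 62): 111000111011111001
Gen 11 (rule 54): 000101000100000111
Gen 12 (rule 62): 001111101110001100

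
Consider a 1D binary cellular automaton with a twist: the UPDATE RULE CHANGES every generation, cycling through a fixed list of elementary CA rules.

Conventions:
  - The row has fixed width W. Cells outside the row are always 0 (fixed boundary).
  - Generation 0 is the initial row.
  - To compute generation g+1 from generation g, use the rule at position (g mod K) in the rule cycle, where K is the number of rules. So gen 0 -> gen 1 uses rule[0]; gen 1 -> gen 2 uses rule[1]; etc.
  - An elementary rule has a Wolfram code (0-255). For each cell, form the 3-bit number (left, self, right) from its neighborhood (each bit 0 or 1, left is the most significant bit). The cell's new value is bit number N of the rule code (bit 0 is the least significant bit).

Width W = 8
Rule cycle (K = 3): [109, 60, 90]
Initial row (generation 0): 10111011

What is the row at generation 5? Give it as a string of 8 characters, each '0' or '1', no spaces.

Gen 0: 10111011
Gen 1 (rule 109): 11101111
Gen 2 (rule 60): 10011000
Gen 3 (rule 90): 01111100
Gen 4 (rule 109): 01000101
Gen 5 (rule 60): 01100111

Answer: 01100111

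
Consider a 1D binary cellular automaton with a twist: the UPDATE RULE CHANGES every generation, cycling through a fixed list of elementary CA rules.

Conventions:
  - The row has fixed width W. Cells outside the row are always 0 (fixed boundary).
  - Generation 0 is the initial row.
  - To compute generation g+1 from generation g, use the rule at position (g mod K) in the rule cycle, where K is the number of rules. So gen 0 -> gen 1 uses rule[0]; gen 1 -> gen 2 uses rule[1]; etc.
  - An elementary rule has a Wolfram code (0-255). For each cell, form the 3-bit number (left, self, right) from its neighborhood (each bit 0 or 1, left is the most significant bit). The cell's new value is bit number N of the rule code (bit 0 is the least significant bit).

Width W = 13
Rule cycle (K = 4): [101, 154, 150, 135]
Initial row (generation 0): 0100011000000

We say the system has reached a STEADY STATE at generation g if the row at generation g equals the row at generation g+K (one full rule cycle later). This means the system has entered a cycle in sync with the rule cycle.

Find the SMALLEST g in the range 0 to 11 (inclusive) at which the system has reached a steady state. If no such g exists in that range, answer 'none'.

Answer: none

Derivation:
Gen 0: 0100011000000
Gen 1 (rule 101): 0101001011111
Gen 2 (rule 154): 1000110011110
Gen 3 (rule 150): 1101001101101
Gen 4 (rule 135): 0001010000001
Gen 5 (rule 101): 1101110111101
Gen 6 (rule 154): 1001100111000
Gen 7 (rule 150): 1110011010100
Gen 8 (rule 135): 0100100010101
Gen 9 (rule 101): 0100101011111
Gen 10 (rule 154): 1011000011110
Gen 11 (rule 150): 1000100101101
Gen 12 (rule 135): 1011101100001
Gen 13 (rule 101): 1100110101101
Gen 14 (rule 154): 1011100001000
Gen 15 (rule 150): 1001010011100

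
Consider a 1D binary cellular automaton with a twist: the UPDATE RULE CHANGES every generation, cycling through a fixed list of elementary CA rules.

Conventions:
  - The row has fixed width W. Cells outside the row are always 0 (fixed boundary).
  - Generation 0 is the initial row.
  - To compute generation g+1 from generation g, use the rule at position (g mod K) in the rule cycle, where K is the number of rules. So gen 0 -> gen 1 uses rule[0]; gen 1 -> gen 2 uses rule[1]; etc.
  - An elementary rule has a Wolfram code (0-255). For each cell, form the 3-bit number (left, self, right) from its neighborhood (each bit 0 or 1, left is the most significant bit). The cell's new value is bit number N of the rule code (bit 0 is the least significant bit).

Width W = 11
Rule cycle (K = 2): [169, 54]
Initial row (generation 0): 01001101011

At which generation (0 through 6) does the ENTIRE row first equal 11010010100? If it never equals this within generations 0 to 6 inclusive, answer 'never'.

Gen 0: 01001101011
Gen 1 (rule 169): 00001010110
Gen 2 (rule 54): 00011111001
Gen 3 (rule 169): 11011110000
Gen 4 (rule 54): 00100001000
Gen 5 (rule 169): 10001100011
Gen 6 (rule 54): 11010010100

Answer: 6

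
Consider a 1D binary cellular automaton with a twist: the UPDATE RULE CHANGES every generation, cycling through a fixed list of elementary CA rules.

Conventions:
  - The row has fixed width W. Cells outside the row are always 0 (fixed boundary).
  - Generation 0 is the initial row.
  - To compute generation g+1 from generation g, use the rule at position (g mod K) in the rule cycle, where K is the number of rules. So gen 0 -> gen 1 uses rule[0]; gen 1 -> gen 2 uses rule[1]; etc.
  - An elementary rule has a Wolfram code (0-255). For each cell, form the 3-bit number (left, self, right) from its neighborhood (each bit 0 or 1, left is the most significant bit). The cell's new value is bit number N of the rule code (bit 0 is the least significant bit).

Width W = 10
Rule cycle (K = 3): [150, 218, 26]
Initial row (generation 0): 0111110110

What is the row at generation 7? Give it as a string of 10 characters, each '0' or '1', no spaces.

Answer: 0001011011

Derivation:
Gen 0: 0111110110
Gen 1 (rule 150): 1011100001
Gen 2 (rule 218): 0011110010
Gen 3 (rule 26): 0110001101
Gen 4 (rule 150): 1001010001
Gen 5 (rule 218): 0110001010
Gen 6 (rule 26): 1101010001
Gen 7 (rule 150): 0001011011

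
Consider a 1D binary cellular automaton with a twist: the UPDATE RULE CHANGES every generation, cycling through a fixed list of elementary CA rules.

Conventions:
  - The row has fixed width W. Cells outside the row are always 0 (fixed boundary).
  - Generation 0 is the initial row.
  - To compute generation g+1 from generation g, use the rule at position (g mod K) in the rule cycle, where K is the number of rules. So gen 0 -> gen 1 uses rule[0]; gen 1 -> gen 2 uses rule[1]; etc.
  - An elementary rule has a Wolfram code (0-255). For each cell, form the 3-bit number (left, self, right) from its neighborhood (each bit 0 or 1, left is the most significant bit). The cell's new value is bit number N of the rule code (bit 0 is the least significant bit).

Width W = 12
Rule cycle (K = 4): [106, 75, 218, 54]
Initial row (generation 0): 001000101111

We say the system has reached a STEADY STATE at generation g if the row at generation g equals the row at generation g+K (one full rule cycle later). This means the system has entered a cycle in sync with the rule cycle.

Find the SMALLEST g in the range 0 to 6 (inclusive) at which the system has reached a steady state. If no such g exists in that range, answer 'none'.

Gen 0: 001000101111
Gen 1 (rule 106): 010001011001
Gen 2 (rule 75): 100110011010
Gen 3 (rule 218): 011111111001
Gen 4 (rule 54): 100000000111
Gen 5 (rule 106): 000000001101
Gen 6 (rule 75): 111111111100
Gen 7 (rule 218): 111111111110
Gen 8 (rule 54): 000000000001
Gen 9 (rule 106): 000000000010
Gen 10 (rule 75): 111111111100

Answer: 6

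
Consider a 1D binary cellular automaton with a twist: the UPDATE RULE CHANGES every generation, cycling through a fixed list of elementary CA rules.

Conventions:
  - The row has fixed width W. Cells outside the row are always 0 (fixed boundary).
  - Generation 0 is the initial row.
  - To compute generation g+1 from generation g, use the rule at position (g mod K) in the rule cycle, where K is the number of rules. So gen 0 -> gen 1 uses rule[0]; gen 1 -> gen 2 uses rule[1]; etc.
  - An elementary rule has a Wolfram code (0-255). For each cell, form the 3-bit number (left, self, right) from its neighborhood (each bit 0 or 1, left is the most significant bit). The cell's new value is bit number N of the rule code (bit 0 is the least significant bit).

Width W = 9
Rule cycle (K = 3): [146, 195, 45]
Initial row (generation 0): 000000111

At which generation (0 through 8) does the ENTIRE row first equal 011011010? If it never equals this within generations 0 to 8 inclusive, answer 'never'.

Gen 0: 000000111
Gen 1 (rule 146): 000001010
Gen 2 (rule 195): 111110000
Gen 3 (rule 45): 100000111
Gen 4 (rule 146): 010001010
Gen 5 (rule 195): 100110000
Gen 6 (rule 45): 100100111
Gen 7 (rule 146): 011011010
Gen 8 (rule 195): 101001000

Answer: 7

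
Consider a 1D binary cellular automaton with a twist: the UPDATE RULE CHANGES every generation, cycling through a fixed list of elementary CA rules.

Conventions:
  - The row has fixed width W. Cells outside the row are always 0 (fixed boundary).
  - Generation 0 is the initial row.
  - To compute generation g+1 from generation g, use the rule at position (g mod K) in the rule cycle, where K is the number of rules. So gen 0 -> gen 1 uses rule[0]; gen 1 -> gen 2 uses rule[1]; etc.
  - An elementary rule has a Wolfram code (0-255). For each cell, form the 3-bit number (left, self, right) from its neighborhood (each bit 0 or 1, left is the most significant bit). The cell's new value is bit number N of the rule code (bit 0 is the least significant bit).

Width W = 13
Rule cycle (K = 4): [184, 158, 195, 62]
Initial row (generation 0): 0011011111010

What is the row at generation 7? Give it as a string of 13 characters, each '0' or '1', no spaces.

Answer: 0111010000101

Derivation:
Gen 0: 0011011111010
Gen 1 (rule 184): 0010111110101
Gen 2 (rule 158): 0110111100101
Gen 3 (rule 195): 1010011101000
Gen 4 (rule 62): 1111110011100
Gen 5 (rule 184): 1111101011010
Gen 6 (rule 158): 1111001010011
Gen 7 (rule 195): 0111010000101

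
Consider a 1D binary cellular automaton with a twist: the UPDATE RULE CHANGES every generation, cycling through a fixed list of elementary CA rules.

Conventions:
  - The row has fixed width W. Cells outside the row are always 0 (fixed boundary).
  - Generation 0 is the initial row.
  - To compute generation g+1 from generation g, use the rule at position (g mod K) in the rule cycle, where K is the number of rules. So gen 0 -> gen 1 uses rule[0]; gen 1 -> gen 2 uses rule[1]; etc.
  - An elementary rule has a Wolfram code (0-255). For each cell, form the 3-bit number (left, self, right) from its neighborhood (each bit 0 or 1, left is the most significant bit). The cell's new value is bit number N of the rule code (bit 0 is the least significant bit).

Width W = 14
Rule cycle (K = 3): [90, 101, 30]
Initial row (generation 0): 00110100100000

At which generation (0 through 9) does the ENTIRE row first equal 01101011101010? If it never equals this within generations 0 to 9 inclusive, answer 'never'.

Gen 0: 00110100100000
Gen 1 (rule 90): 01110011010000
Gen 2 (rule 101): 00010001110111
Gen 3 (rule 30): 00111011000100
Gen 4 (rule 90): 01101011101010
Gen 5 (rule 101): 00111100111110
Gen 6 (rule 30): 01100011100001
Gen 7 (rule 90): 11110110110010
Gen 8 (rule 101): 00011011010010
Gen 9 (rule 30): 00110010011111

Answer: 4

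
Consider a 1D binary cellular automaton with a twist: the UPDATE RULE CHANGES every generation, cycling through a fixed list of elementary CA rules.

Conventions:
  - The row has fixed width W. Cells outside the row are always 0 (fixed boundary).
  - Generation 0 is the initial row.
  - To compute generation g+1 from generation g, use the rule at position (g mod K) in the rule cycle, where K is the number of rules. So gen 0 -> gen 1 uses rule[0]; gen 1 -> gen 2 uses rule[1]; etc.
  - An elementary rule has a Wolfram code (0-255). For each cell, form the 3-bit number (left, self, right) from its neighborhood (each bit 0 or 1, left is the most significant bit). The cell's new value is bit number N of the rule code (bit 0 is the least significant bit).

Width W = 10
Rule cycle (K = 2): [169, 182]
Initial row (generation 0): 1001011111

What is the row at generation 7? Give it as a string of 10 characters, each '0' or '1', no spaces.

Answer: 1111101010

Derivation:
Gen 0: 1001011111
Gen 1 (rule 169): 0000111110
Gen 2 (rule 182): 0001011101
Gen 3 (rule 169): 1100111010
Gen 4 (rule 182): 0011010111
Gen 5 (rule 169): 1010101110
Gen 6 (rule 182): 1111110101
Gen 7 (rule 169): 1111101010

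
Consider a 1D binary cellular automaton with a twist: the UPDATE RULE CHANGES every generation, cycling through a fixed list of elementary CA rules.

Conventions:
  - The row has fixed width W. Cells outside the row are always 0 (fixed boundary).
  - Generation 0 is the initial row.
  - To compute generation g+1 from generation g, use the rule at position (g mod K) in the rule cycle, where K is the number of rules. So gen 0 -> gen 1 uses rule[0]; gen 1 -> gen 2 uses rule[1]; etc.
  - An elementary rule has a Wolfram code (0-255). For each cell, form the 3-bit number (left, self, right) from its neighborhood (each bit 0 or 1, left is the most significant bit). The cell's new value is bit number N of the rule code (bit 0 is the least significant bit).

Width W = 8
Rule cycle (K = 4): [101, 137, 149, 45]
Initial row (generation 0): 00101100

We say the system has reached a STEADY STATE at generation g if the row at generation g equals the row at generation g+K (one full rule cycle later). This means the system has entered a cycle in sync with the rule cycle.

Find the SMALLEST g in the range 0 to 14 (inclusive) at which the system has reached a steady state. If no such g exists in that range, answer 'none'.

Gen 0: 00101100
Gen 1 (rule 101): 10110101
Gen 2 (rule 137): 00100000
Gen 3 (rule 149): 10111111
Gen 4 (rule 45): 11100000
Gen 5 (rule 101): 00101111
Gen 6 (rule 137): 10001110
Gen 7 (rule 149): 11100101
Gen 8 (rule 45): 10000111
Gen 9 (rule 101): 10110001
Gen 10 (rule 137): 00100100
Gen 11 (rule 149): 10110111
Gen 12 (rule 45): 11101100
Gen 13 (rule 101): 00110101
Gen 14 (rule 137): 10100000
Gen 15 (rule 149): 10111111
Gen 16 (rule 45): 11100000
Gen 17 (rule 101): 00101111
Gen 18 (rule 137): 10001110

Answer: none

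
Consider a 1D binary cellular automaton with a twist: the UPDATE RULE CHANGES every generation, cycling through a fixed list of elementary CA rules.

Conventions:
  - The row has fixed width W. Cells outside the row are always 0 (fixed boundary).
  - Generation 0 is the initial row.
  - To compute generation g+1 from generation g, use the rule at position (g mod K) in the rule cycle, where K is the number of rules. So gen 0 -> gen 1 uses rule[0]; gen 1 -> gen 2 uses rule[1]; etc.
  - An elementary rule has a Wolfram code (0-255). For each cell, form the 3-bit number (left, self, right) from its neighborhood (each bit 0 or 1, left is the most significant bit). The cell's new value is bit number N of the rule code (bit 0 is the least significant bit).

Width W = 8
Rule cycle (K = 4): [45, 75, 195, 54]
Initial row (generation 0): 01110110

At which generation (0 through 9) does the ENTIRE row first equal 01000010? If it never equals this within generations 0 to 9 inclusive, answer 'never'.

Gen 0: 01110110
Gen 1 (rule 45): 01001100
Gen 2 (rule 75): 10011101
Gen 3 (rule 195): 00101100
Gen 4 (rule 54): 01110010
Gen 5 (rule 45): 01000010
Gen 6 (rule 75): 10011100
Gen 7 (rule 195): 00101101
Gen 8 (rule 54): 01110011
Gen 9 (rule 45): 01000010

Answer: 5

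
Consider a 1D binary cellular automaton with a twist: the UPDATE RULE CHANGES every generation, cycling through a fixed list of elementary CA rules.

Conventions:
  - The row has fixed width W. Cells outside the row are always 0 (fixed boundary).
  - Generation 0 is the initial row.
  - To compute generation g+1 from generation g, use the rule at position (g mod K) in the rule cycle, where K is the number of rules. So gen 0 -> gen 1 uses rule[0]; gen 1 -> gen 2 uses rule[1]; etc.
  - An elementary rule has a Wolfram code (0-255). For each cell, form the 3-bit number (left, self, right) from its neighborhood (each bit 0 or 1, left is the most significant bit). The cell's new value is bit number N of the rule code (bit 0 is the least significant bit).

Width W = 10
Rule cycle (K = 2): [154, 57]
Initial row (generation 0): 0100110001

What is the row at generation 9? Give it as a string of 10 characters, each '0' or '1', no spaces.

Gen 0: 0100110001
Gen 1 (rule 154): 1011101010
Gen 2 (rule 57): 0110010101
Gen 3 (rule 154): 1101100000
Gen 4 (rule 57): 1011011111
Gen 5 (rule 154): 0010011110
Gen 6 (rule 57): 1001010001
Gen 7 (rule 154): 0110001010
Gen 8 (rule 57): 0101100101
Gen 9 (rule 154): 1001011000

Answer: 1001011000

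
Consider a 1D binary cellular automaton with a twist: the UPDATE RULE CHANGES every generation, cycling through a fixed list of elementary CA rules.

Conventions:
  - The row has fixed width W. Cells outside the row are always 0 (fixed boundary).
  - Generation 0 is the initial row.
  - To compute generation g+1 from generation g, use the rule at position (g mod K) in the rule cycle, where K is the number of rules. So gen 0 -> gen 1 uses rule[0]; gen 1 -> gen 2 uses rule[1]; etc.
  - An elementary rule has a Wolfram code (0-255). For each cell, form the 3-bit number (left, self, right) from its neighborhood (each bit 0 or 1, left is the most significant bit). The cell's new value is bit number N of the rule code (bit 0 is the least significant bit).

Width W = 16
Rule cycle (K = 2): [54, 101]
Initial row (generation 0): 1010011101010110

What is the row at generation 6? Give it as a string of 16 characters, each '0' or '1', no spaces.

Answer: 1010100000101001

Derivation:
Gen 0: 1010011101010110
Gen 1 (rule 54): 1111100011111001
Gen 2 (rule 101): 0000101000001001
Gen 3 (rule 54): 0001111100011111
Gen 4 (rule 101): 1100000101000001
Gen 5 (rule 54): 0010001111100011
Gen 6 (rule 101): 1010100000101001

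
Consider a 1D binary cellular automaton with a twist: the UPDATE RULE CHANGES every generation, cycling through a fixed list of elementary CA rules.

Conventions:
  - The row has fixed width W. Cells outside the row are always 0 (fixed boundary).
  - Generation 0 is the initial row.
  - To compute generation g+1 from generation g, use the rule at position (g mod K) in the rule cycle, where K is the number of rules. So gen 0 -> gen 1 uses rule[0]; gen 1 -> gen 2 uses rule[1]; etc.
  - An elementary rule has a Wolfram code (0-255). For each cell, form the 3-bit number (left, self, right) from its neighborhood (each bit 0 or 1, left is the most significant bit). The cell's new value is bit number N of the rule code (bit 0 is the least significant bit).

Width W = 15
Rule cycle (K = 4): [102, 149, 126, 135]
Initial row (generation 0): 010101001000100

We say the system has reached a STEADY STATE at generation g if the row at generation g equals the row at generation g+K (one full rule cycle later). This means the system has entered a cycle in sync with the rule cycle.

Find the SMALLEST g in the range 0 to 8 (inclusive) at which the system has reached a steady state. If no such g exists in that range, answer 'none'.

Gen 0: 010101001000100
Gen 1 (rule 102): 111111011001100
Gen 2 (rule 149): 011110000100011
Gen 3 (rule 126): 110011001110111
Gen 4 (rule 135): 000100010100010
Gen 5 (rule 102): 001100111100110
Gen 6 (rule 149): 100010011010001
Gen 7 (rule 126): 110111111111011
Gen 8 (rule 135): 000011111110000
Gen 9 (rule 102): 000100000010000
Gen 10 (rule 149): 110111111011111
Gen 11 (rule 126): 111100001110001
Gen 12 (rule 135): 011001110100111

Answer: none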